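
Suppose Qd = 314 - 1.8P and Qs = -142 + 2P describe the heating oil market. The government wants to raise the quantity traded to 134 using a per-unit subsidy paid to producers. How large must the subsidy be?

Required subsidy s = 38 per unit

At Q = 134, invert demand for the buyer price: Pb = (314 − 134)/1.8 = 100; invert supply for the seller price: Ps = (134 − (-142))/2 = 138.
The subsidy must fill the gap: s = Ps − Pb = 138 − 100 = 38.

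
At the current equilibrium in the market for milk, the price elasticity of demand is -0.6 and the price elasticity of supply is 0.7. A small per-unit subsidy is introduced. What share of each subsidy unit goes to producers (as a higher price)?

Producer share = 6/13

For a small subsidy around the equilibrium, the benefit split depends on the relative slopes, which at a point are proportional to the elasticities.
Buyer share = εs/(εs + |εd|) = 0.7/(0.7 + 0.6) = 7/13; seller share = |εd|/(εs + |εd|) = 6/13.
So producers capture 6/13 of the subsidy.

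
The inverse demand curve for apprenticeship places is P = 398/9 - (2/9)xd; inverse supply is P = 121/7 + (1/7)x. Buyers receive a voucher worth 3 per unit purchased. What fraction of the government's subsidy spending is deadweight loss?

DWL / government spending = 189/3772

Pre-subsidy: 398/9 - (2/9)x = 121/7 + (1/7)x gives x* = 1697/23 and P* = 640/23.
With the rebate, buyers effectively pay Pb = Ps − 3, where Ps is the price sellers receive.
On the curves, Pb = 398/9 - (2/9)x and Ps = 121/7 + (1/7)x; the wedge Ps − Pb = 3 gives 121/7 + (1/7)x − (398/9 - (2/9)x) = 3, so x' = 82.
Then Pb = 398/9 − (2/9)·82 = 26 and Ps = 121/7 + (1/7)·82 = 29.
ΔCS = ½(1697/23 + 82)(640/23 − 26) = 75243/529; ΔPS = ½(1697/23 + 82)(29 − 640/23) = 96741/1058.
Government spending = 3 × 82 = 246.
DWL = ½ × 3 × (82 − 1697/23) = 567/46; fraction = (567/46) / 246 = 189/3772.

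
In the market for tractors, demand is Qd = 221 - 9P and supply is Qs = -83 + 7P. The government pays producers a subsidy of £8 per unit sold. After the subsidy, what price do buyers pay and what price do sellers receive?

Pre-subsidy: 221 - 9P = -83 + 7P gives P* = 19, Q* = 50.
With the subsidy, sellers receive Ps = Pb + 8 for each unit, where Pb is the price buyers pay.
Supply in terms of Pb becomes Qs = -83 + 7(Pb + 8) = -27 + 7Pb. Setting this equal to demand: 221 - 9Pb = -27 + 7Pb, so Pb = 15.5.
Sellers receive Ps = 15.5 + 8 = 23.5; Q' = 221 − 9·15.5 = 81.5.

Buyers pay £15.5; sellers receive £23.5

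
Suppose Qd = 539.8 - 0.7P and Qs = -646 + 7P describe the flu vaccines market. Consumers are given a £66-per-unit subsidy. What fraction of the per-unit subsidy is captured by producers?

Producer share = 1/11

Pre-subsidy: 539.8 - 0.7P = -646 + 7P gives P* = 154, Q* = 432.
With the rebate, buyers effectively pay Pb = Ps − 66, where Ps is the price sellers receive.
Demand in terms of Ps becomes Qd = 539.8 − 0.7(Ps − 66) = 586 - 0.7Ps. Setting this equal to supply: 586 - 0.7Ps = -646 + 7Ps, so Ps = 160.
Buyers pay Pb = 160 − 66 = 94; Q' = -646 + 7·160 = 474.
Buyers' price falls by P* − Pb = 154 − 94 = 60; sellers' price rises by Ps − P* = 160 − 154 = 6.
So producers capture 6/66 = 1/11 of each unit of subsidy.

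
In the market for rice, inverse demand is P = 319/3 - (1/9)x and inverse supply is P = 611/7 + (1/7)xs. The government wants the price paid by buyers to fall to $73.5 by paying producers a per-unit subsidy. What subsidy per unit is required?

Required subsidy s = $56 per unit

At a buyer price of 73.5, quantity demanded is 957 − 9·73.5 = 295.5.
Sellers supply 295.5 only when they receive Ps = 611/7 + (1/7)·295.5 = 129.5.
s = Ps − Pb = 129.5 − 73.5 = 56.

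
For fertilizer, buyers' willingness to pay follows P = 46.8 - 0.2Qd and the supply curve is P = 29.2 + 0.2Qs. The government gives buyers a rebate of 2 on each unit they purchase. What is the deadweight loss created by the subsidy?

Pre-subsidy: 46.8 - 0.2Q = 29.2 + 0.2Q gives Q* = 44 and P* = 38.
With the rebate, buyers effectively pay Pb = Ps − 2, where Ps is the price sellers receive.
On the curves, Pb = 46.8 - 0.2Q and Ps = 29.2 + 0.2Q; the wedge Ps − Pb = 2 gives 29.2 + 0.2Q − (46.8 - 0.2Q) = 2, so Q' = 49.
Then Pb = 46.8 − 0.2·49 = 37 and Ps = 29.2 + 0.2·49 = 39.
The subsidy expands output by 49 − 44 = 5 past the efficient level; on those units the gap between marginal cost and willingness to pay runs from 0 up to 2.
DWL = ½ × 2 × 5 = 5.

Deadweight loss = 5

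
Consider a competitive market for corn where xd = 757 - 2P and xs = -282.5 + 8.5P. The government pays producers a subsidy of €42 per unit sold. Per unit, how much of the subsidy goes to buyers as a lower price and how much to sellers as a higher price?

Buyers gain €34 per unit; sellers gain €8 per unit

Pre-subsidy: 757 - 2P = -282.5 + 8.5P gives P* = 99, x* = 559.
With the subsidy, sellers receive Ps = Pb + 42 for each unit, where Pb is the price buyers pay.
Supply in terms of Pb becomes xs = -282.5 + 8.5(Pb + 42) = 74.5 + 8.5Pb. Setting this equal to demand: 757 - 2Pb = 74.5 + 8.5Pb, so Pb = 65.
Sellers receive Ps = 65 + 42 = 107; x' = 757 − 2·65 = 627.
Buyers' price falls by P* − Pb = 99 − 65 = 34; sellers' price rises by Ps − P* = 107 − 99 = 8.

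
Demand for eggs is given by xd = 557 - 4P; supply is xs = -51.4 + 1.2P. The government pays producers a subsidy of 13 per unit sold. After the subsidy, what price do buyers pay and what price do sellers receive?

Pre-subsidy: 557 - 4P = -51.4 + 1.2P gives P* = 117, x* = 89.
With the subsidy, sellers receive Ps = Pb + 13 for each unit, where Pb is the price buyers pay.
Supply in terms of Pb becomes xs = -51.4 + 1.2(Pb + 13) = -35.8 + 1.2Pb. Setting this equal to demand: 557 - 4Pb = -35.8 + 1.2Pb, so Pb = 114.
Sellers receive Ps = 114 + 13 = 127; x' = 557 − 4·114 = 101.

Buyers pay 114; sellers receive 127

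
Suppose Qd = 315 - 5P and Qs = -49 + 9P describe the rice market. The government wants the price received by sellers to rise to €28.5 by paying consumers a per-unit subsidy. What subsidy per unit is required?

At a seller price of 28.5, quantity supplied is -49 + 9·28.5 = 207.5.
Buyers absorb 207.5 only when they pay Pb with 315 − 5·Pb = 207.5, i.e. Pb = 21.5.
s = Ps − Pb = 28.5 − 21.5 = 7.

Required subsidy s = €7 per unit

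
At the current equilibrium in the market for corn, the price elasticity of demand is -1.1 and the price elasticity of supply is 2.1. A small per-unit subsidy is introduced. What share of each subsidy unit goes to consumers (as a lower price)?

Consumer share = 0.65625

For a small subsidy around the equilibrium, the benefit split depends on the relative slopes, which at a point are proportional to the elasticities.
Buyer share = εs/(εs + |εd|) = 2.1/(2.1 + 1.1) = 0.65625; seller share = |εd|/(εs + |εd|) = 0.34375.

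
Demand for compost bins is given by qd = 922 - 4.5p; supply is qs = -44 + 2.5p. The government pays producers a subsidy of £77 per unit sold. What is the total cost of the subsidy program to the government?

Pre-subsidy: 922 - 4.5p = -44 + 2.5p gives p* = 138, q* = 301.
With the subsidy, sellers receive ps = pb + 77 for each unit, where pb is the price buyers pay.
Supply in terms of pb becomes qs = -44 + 2.5(pb + 77) = 148.5 + 2.5pb. Setting this equal to demand: 922 - 4.5pb = 148.5 + 2.5pb, so pb = 110.5.
Sellers receive ps = 110.5 + 77 = 187.5; q' = 922 − 4.5·110.5 = 424.75.
Government outlay = subsidy × quantity = 77 × 424.75 = 32705.75.

Government cost = £32705.75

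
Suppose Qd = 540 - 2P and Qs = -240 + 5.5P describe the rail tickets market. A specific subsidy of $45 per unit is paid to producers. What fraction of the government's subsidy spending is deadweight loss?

Pre-subsidy: 540 - 2P = -240 + 5.5P gives P* = 104, Q* = 332.
With the subsidy, sellers receive Ps = Pb + 45 for each unit, where Pb is the price buyers pay.
Supply in terms of Pb becomes Qs = -240 + 5.5(Pb + 45) = 7.5 + 5.5Pb. Setting this equal to demand: 540 - 2Pb = 7.5 + 5.5Pb, so Pb = 71.
Sellers receive Ps = 71 + 45 = 116; Q' = 540 − 2·71 = 398.
ΔCS = ½(332 + 398)(104 − 71) = 12045; ΔPS = ½(332 + 398)(116 − 104) = 4380.
Government spending = 45 × 398 = 17910.
DWL = ½ × 45 × (398 − 332) = 1485; fraction = 1485 / 17910 = 33/398.

DWL / government spending = 33/398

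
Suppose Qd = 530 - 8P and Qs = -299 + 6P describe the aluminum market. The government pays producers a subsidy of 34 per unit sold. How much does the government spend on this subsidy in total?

Government cost = 41140/7

Pre-subsidy: 530 - 8P = -299 + 6P gives P* = 829/14, Q* = 394/7.
With the subsidy, sellers receive Ps = Pb + 34 for each unit, where Pb is the price buyers pay.
Supply in terms of Pb becomes Qs = -299 + 6(Pb + 34) = -95 + 6Pb. Setting this equal to demand: 530 - 8Pb = -95 + 6Pb, so Pb = 625/14.
Sellers receive Ps = 625/14 + 34 = 1101/14; Q' = 530 − 8·(625/14) = 1210/7.
Government outlay = subsidy × quantity = 34 × 1210/7 = 41140/7.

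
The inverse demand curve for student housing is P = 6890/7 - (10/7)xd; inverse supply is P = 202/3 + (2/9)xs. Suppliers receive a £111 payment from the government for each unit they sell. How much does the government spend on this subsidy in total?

Pre-subsidy: 6890/7 - (10/7)x = 202/3 + (2/9)x gives x* = 7221/13 and P* = 2480/13.
With the subsidy, sellers receive Ps = Pb + 111 for each unit, where Pb is the price buyers pay.
On the curves, Pb = 6890/7 - (10/7)x and Ps = 202/3 + (2/9)x; the wedge Ps − Pb = 111 gives 202/3 + (2/9)x − (6890/7 - (10/7)x) = 111, so x' = 64761/104.
Then Pb = 6890/7 − (10/7)·(64761/104) = 4925/52 and Ps = 202/3 + (2/9)·(64761/104) = 10697/52.
Government outlay = subsidy × quantity = 111 × 64761/104 = 7188471/104.

Government cost = 7188471/104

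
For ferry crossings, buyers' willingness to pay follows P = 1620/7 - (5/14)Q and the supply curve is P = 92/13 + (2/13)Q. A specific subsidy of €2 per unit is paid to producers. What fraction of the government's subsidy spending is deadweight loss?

DWL / government spending = 91/20598

Pre-subsidy: 1620/7 - (5/14)Q = 92/13 + (2/13)Q gives Q* = 40832/93 and P* = 6940/93.
With the subsidy, sellers receive Ps = Pb + 2 for each unit, where Pb is the price buyers pay.
On the curves, Pb = 1620/7 - (5/14)Q and Ps = 92/13 + (2/13)Q; the wedge Ps − Pb = 2 gives 92/13 + (2/13)Q − (1620/7 - (5/14)Q) = 2, so Q' = 13732/31.
Then Pb = 1620/7 − (5/14)·(13732/31) = 2270/31 and Ps = 92/13 + (2/13)·(13732/31) = 2332/31.
ΔCS = ½(40832/93 + 13732/31)(6940/93 − 2270/31) = 5331820/8649; ΔPS = ½(40832/93 + 13732/31)(2332/31 − 6940/93) = 2296784/8649.
Government spending = 2 × 13732/31 = 27464/31.
DWL = ½ × 2 × (13732/31 − 40832/93) = 364/93; fraction = (364/93) / (27464/31) = 91/20598.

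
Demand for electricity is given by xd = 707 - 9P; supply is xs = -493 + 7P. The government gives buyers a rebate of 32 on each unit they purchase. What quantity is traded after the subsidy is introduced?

x' = 158

Pre-subsidy: 707 - 9P = -493 + 7P gives P* = 75, x* = 32.
With the rebate, buyers effectively pay Pb = Ps − 32, where Ps is the price sellers receive.
Demand in terms of Ps becomes xd = 707 − 9(Ps − 32) = 995 - 9Ps. Setting this equal to supply: 995 - 9Ps = -493 + 7Ps, so Ps = 93.
Buyers pay Pb = 93 − 32 = 61; x' = -493 + 7·93 = 158.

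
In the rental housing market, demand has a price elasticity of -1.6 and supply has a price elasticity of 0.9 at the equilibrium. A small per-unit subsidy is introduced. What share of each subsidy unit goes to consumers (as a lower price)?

Consumer share = 0.36

For a small subsidy around the equilibrium, the benefit split depends on the relative slopes, which at a point are proportional to the elasticities.
Buyer share = εs/(εs + |εd|) = 0.9/(0.9 + 1.6) = 0.36; seller share = |εd|/(εs + |εd|) = 0.64.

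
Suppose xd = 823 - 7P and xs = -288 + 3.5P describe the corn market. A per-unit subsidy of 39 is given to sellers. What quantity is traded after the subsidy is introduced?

x' = 520/3

Pre-subsidy: 823 - 7P = -288 + 3.5P gives P* = 2222/21, x* = 247/3.
With the subsidy, sellers receive Ps = Pb + 39 for each unit, where Pb is the price buyers pay.
Supply in terms of Pb becomes xs = -288 + 3.5(Pb + 39) = -151.5 + 3.5Pb. Setting this equal to demand: 823 - 7Pb = -151.5 + 3.5Pb, so Pb = 1949/21.
Sellers receive Ps = 1949/21 + 39 = 2768/21; x' = 823 − 7·(1949/21) = 520/3.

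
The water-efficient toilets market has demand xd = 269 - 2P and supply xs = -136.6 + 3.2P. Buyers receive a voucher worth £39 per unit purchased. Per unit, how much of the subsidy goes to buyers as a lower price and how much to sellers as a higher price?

Pre-subsidy: 269 - 2P = -136.6 + 3.2P gives P* = 78, x* = 113.
With the rebate, buyers effectively pay Pb = Ps − 39, where Ps is the price sellers receive.
Demand in terms of Ps becomes xd = 269 − 2(Ps − 39) = 347 - 2Ps. Setting this equal to supply: 347 - 2Ps = -136.6 + 3.2Ps, so Ps = 93.
Buyers pay Pb = 93 − 39 = 54; x' = -136.6 + 3.2·93 = 161.
Buyers' price falls by P* − Pb = 78 − 54 = 24; sellers' price rises by Ps − P* = 93 − 78 = 15.

Buyers gain £24 per unit; sellers gain £15 per unit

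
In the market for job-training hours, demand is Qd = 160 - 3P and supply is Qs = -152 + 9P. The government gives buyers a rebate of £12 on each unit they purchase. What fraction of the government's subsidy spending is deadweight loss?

DWL / government spending = 27/218

Pre-subsidy: 160 - 3P = -152 + 9P gives P* = 26, Q* = 82.
With the rebate, buyers effectively pay Pb = Ps − 12, where Ps is the price sellers receive.
Demand in terms of Ps becomes Qd = 160 − 3(Ps − 12) = 196 - 3Ps. Setting this equal to supply: 196 - 3Ps = -152 + 9Ps, so Ps = 29.
Buyers pay Pb = 29 − 12 = 17; Q' = -152 + 9·29 = 109.
ΔCS = ½(82 + 109)(26 − 17) = 859.5; ΔPS = ½(82 + 109)(29 − 26) = 286.5.
Government spending = 12 × 109 = 1308.
DWL = ½ × 12 × (109 − 82) = 162; fraction = 162 / 1308 = 27/218.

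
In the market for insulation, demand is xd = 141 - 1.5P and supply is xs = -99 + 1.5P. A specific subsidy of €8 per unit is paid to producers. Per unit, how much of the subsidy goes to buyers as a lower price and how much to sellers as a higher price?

Pre-subsidy: 141 - 1.5P = -99 + 1.5P gives P* = 80, x* = 21.
With the subsidy, sellers receive Ps = Pb + 8 for each unit, where Pb is the price buyers pay.
Supply in terms of Pb becomes xs = -99 + 1.5(Pb + 8) = -87 + 1.5Pb. Setting this equal to demand: 141 - 1.5Pb = -87 + 1.5Pb, so Pb = 76.
Sellers receive Ps = 76 + 8 = 84; x' = 141 − 1.5·76 = 27.
Buyers' price falls by P* − Pb = 80 − 76 = 4; sellers' price rises by Ps − P* = 84 − 80 = 4.

Buyers gain €4 per unit; sellers gain €4 per unit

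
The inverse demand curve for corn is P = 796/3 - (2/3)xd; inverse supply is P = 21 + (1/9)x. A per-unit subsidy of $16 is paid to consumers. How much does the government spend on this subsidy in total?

Pre-subsidy: 796/3 - (2/3)x = 21 + (1/9)x gives x* = 2199/7 and P* = 1174/21.
With the rebate, buyers effectively pay Pb = Ps − 16, where Ps is the price sellers receive.
On the curves, Pb = 796/3 - (2/3)x and Ps = 21 + (1/9)x; the wedge Ps − Pb = 16 gives 21 + (1/9)x − (796/3 - (2/3)x) = 16, so x' = 2343/7.
Then Pb = 796/3 − (2/3)·(2343/7) = 886/21 and Ps = 21 + (1/9)·(2343/7) = 1222/21.
Government outlay = subsidy × quantity = 16 × 2343/7 = 37488/7.

Government cost = 37488/7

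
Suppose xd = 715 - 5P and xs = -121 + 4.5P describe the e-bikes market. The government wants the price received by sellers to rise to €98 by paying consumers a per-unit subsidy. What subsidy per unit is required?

At a seller price of 98, quantity supplied is -121 + 4.5·98 = 320.
Buyers absorb 320 only when they pay Pb with 715 − 5·Pb = 320, i.e. Pb = 79.
s = Ps − Pb = 98 − 79 = 19.

Required subsidy s = €19 per unit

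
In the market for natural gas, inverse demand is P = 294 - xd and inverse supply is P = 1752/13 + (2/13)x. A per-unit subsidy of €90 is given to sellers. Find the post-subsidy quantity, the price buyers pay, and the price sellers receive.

x' = 216; buyers pay €78; sellers receive €168

Pre-subsidy: 294 - x = 1752/13 + (2/13)x gives x* = 138 and P* = 156.
With the subsidy, sellers receive Ps = Pb + 90 for each unit, where Pb is the price buyers pay.
On the curves, Pb = 294 - x and Ps = 1752/13 + (2/13)x; the wedge Ps − Pb = 90 gives 1752/13 + (2/13)x − (294 - x) = 90, so x' = 216.
Then Pb = 294 − 1·216 = 78 and Ps = 1752/13 + (2/13)·216 = 168.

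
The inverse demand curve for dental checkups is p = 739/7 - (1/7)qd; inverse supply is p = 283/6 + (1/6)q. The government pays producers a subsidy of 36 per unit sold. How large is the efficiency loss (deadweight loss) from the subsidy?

Deadweight loss = 27216/13

Pre-subsidy: 739/7 - (1/7)q = 283/6 + (1/6)q gives q* = 2453/13 and p* = 1022/13.
With the subsidy, sellers receive ps = pb + 36 for each unit, where pb is the price buyers pay.
On the curves, pb = 739/7 - (1/7)q and ps = 283/6 + (1/6)q; the wedge ps − pb = 36 gives 283/6 + (1/6)q − (739/7 - (1/7)q) = 36, so q' = 305.
Then pb = 739/7 − (1/7)·305 = 62 and ps = 283/6 + (1/6)·305 = 98.
The subsidy expands output by 305 − 2453/13 = 1512/13 past the efficient level; on those units the gap between marginal cost and willingness to pay runs from 0 up to 36.
DWL = ½ × 36 × 1512/13 = 27216/13.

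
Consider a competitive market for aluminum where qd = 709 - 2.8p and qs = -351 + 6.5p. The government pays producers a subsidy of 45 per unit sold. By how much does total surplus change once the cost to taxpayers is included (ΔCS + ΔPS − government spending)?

Net change in total surplus = -61425/31

Pre-subsidy: 709 - 2.8p = -351 + 6.5p gives p* = 10600/93, q* = 36257/93.
With the subsidy, sellers receive ps = pb + 45 for each unit, where pb is the price buyers pay.
Supply in terms of pb becomes qs = -351 + 6.5(pb + 45) = -58.5 + 6.5pb. Setting this equal to demand: 709 - 2.8pb = -58.5 + 6.5pb, so pb = 7675/93.
Sellers receive ps = 7675/93 + 45 = 11860/93; q' = 709 − 2.8·(7675/93) = 44447/93.
ΔCS = ½(36257/93 + 44447/93)(10600/93 − 7675/93) = 13114400/961; ΔPS = ½(36257/93 + 44447/93)(11860/93 − 10600/93) = 5649280/961.
Government spending = 45 × 44447/93 = 666705/31.
Net change = 13114400/961 + 5649280/961 − 666705/31 = -61425/31. The loss equals the DWL triangle ½·45·2730/31.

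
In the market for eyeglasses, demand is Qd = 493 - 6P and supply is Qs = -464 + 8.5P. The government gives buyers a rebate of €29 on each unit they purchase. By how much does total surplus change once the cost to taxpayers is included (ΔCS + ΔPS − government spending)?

Net change in total surplus = -€1479

Pre-subsidy: 493 - 6P = -464 + 8.5P gives P* = 66, Q* = 97.
With the rebate, buyers effectively pay Pb = Ps − 29, where Ps is the price sellers receive.
Demand in terms of Ps becomes Qd = 493 − 6(Ps − 29) = 667 - 6Ps. Setting this equal to supply: 667 - 6Ps = -464 + 8.5Ps, so Ps = 78.
Buyers pay Pb = 78 − 29 = 49; Q' = -464 + 8.5·78 = 199.
ΔCS = ½(97 + 199)(66 − 49) = 2516; ΔPS = ½(97 + 199)(78 − 66) = 1776.
Government spending = 29 × 199 = 5771.
Net change = 2516 + 1776 − 5771 = -1479. The loss equals the DWL triangle ½·29·102.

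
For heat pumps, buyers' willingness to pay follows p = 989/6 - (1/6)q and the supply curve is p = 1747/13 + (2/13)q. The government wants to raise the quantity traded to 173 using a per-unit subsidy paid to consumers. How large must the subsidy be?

Required subsidy s = 25 per unit

At q = 173, from the demand curve buyers pay pb = 989/6 − (1/6)·173 = 136; from the supply curve sellers need ps = 1747/13 + (2/13)·173 = 161.
The subsidy must fill the gap: s = ps − pb = 161 − 136 = 25.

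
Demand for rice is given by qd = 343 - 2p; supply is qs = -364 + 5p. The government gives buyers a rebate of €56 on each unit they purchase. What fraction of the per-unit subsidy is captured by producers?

Producer share = 2/7

Pre-subsidy: 343 - 2p = -364 + 5p gives p* = 101, q* = 141.
With the rebate, buyers effectively pay pb = ps − 56, where ps is the price sellers receive.
Demand in terms of ps becomes qd = 343 − 2(ps − 56) = 455 - 2ps. Setting this equal to supply: 455 - 2ps = -364 + 5ps, so ps = 117.
Buyers pay pb = 117 − 56 = 61; q' = -364 + 5·117 = 221.
Buyers' price falls by p* − pb = 101 − 61 = 40; sellers' price rises by ps − p* = 117 − 101 = 16.
So producers capture 16/56 = 2/7 of each unit of subsidy.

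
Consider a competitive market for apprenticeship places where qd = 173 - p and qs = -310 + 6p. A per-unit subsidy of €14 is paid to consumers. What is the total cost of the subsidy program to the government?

Government cost = €1624

Pre-subsidy: 173 - p = -310 + 6p gives p* = 69, q* = 104.
With the rebate, buyers effectively pay pb = ps − 14, where ps is the price sellers receive.
Demand in terms of ps becomes qd = 173 − 1(ps − 14) = 187 - ps. Setting this equal to supply: 187 - ps = -310 + 6ps, so ps = 71.
Buyers pay pb = 71 − 14 = 57; q' = -310 + 6·71 = 116.
Government outlay = subsidy × quantity = 14 × 116 = 1624.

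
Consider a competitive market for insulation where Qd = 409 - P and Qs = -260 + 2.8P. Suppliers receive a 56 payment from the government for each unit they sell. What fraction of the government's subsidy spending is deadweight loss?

DWL / government spending = 196/2605

Pre-subsidy: 409 - P = -260 + 2.8P gives P* = 3345/19, Q* = 4426/19.
With the subsidy, sellers receive Ps = Pb + 56 for each unit, where Pb is the price buyers pay.
Supply in terms of Pb becomes Qs = -260 + 2.8(Pb + 56) = -103.2 + 2.8Pb. Setting this equal to demand: 409 - Pb = -103.2 + 2.8Pb, so Pb = 2561/19.
Sellers receive Ps = 2561/19 + 56 = 3625/19; Q' = 409 − 1·(2561/19) = 5210/19.
ΔCS = ½(4426/19 + 5210/19)(3345/19 − 2561/19) = 3777312/361; ΔPS = ½(4426/19 + 5210/19)(3625/19 − 3345/19) = 1349040/361.
Government spending = 56 × 5210/19 = 291760/19.
DWL = ½ × 56 × (5210/19 − 4426/19) = 21952/19; fraction = (21952/19) / (291760/19) = 196/2605.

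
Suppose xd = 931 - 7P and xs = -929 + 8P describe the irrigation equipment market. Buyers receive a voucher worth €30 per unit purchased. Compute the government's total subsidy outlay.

Government cost = €5250

Pre-subsidy: 931 - 7P = -929 + 8P gives P* = 124, x* = 63.
With the rebate, buyers effectively pay Pb = Ps − 30, where Ps is the price sellers receive.
Demand in terms of Ps becomes xd = 931 − 7(Ps − 30) = 1141 - 7Ps. Setting this equal to supply: 1141 - 7Ps = -929 + 8Ps, so Ps = 138.
Buyers pay Pb = 138 − 30 = 108; x' = -929 + 8·138 = 175.
Government outlay = subsidy × quantity = 30 × 175 = 5250.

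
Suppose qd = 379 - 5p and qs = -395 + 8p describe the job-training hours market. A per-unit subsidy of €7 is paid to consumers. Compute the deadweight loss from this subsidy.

Deadweight loss = 980/13

Pre-subsidy: 379 - 5p = -395 + 8p gives p* = 774/13, q* = 1057/13.
With the rebate, buyers effectively pay pb = ps − 7, where ps is the price sellers receive.
Demand in terms of ps becomes qd = 379 − 5(ps − 7) = 414 - 5ps. Setting this equal to supply: 414 - 5ps = -395 + 8ps, so ps = 809/13.
Buyers pay pb = 809/13 − 7 = 718/13; q' = -395 + 8·(809/13) = 1337/13.
The subsidy expands output by 1337/13 − 1057/13 = 280/13 past the efficient level; on those units the gap between marginal cost and willingness to pay runs from 0 up to 7.
DWL = ½ × 7 × 280/13 = 980/13.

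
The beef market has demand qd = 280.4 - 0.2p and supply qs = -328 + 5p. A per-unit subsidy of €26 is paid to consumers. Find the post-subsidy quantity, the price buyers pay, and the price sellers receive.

Pre-subsidy: 280.4 - 0.2p = -328 + 5p gives p* = 117, q* = 257.
With the rebate, buyers effectively pay pb = ps − 26, where ps is the price sellers receive.
Demand in terms of ps becomes qd = 280.4 − 0.2(ps − 26) = 285.6 - 0.2ps. Setting this equal to supply: 285.6 - 0.2ps = -328 + 5ps, so ps = 118.
Buyers pay pb = 118 − 26 = 92; q' = -328 + 5·118 = 262.

q' = 262; buyers pay €92; sellers receive €118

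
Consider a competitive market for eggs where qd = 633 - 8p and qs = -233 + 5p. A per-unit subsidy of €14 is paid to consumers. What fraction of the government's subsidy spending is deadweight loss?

DWL / government spending = 280/1861

Pre-subsidy: 633 - 8p = -233 + 5p gives p* = 866/13, q* = 1301/13.
With the rebate, buyers effectively pay pb = ps − 14, where ps is the price sellers receive.
Demand in terms of ps becomes qd = 633 − 8(ps − 14) = 745 - 8ps. Setting this equal to supply: 745 - 8ps = -233 + 5ps, so ps = 978/13.
Buyers pay pb = 978/13 − 14 = 796/13; q' = -233 + 5·(978/13) = 1861/13.
ΔCS = ½(1301/13 + 1861/13)(866/13 − 796/13) = 110670/169; ΔPS = ½(1301/13 + 1861/13)(978/13 − 866/13) = 177072/169.
Government spending = 14 × 1861/13 = 26054/13.
DWL = ½ × 14 × (1861/13 − 1301/13) = 3920/13; fraction = (3920/13) / (26054/13) = 280/1861.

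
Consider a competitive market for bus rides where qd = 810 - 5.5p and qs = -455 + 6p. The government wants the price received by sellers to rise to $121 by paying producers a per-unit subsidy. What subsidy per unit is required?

Required subsidy s = $23 per unit

At a seller price of 121, quantity supplied is -455 + 6·121 = 271.
Buyers absorb 271 only when they pay pb with 810 − 5.5·pb = 271, i.e. pb = 98.
s = ps − pb = 121 − 98 = 23.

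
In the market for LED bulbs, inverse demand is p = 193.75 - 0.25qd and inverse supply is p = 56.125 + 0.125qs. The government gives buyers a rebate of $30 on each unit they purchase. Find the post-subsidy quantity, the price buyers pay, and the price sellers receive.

Pre-subsidy: 193.75 - 0.25q = 56.125 + 0.125q gives q* = 367 and p* = 102.
With the rebate, buyers effectively pay pb = ps − 30, where ps is the price sellers receive.
On the curves, pb = 193.75 - 0.25q and ps = 56.125 + 0.125q; the wedge ps − pb = 30 gives 56.125 + 0.125q − (193.75 - 0.25q) = 30, so q' = 447.
Then pb = 193.75 − 0.25·447 = 82 and ps = 56.125 + 0.125·447 = 112.

q' = 447; buyers pay $82; sellers receive $112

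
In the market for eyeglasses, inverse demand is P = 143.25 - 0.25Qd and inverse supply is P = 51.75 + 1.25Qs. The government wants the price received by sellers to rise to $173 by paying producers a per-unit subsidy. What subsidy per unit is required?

Required subsidy s = $54 per unit

At a seller price of 173, quantity supplied is -41.4 + 0.8·173 = 97.
Buyers absorb 97 only when they pay Pb = 143.25 − 0.25·97 = 119.
s = Ps − Pb = 173 − 119 = 54.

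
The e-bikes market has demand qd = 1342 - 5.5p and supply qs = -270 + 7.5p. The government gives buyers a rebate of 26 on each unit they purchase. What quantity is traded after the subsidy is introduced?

q' = 742.5

Pre-subsidy: 1342 - 5.5p = -270 + 7.5p gives p* = 124, q* = 660.
With the rebate, buyers effectively pay pb = ps − 26, where ps is the price sellers receive.
Demand in terms of ps becomes qd = 1342 − 5.5(ps − 26) = 1485 - 5.5ps. Setting this equal to supply: 1485 - 5.5ps = -270 + 7.5ps, so ps = 135.
Buyers pay pb = 135 − 26 = 109; q' = -270 + 7.5·135 = 742.5.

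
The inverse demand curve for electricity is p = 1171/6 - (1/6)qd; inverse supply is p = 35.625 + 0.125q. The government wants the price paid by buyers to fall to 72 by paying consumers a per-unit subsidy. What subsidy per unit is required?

Required subsidy s = 56 per unit

At a buyer price of 72, quantity demanded is 1171 − 6·72 = 739.
Sellers supply 739 only when they receive ps = 35.625 + 0.125·739 = 128.
s = ps − pb = 128 − 72 = 56.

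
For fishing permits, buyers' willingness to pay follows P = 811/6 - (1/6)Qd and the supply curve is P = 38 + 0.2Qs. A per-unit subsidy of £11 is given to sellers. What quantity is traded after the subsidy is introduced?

Pre-subsidy: 811/6 - (1/6)Q = 38 + 0.2Q gives Q* = 265 and P* = 91.
With the subsidy, sellers receive Ps = Pb + 11 for each unit, where Pb is the price buyers pay.
On the curves, Pb = 811/6 - (1/6)Q and Ps = 38 + 0.2Q; the wedge Ps − Pb = 11 gives 38 + 0.2Q − (811/6 - (1/6)Q) = 11, so Q' = 295.
Then Pb = 811/6 − (1/6)·295 = 86 and Ps = 38 + 0.2·295 = 97.

Q' = 295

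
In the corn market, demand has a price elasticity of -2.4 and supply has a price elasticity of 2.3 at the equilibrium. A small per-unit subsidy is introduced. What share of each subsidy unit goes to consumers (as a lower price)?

For a small subsidy around the equilibrium, the benefit split depends on the relative slopes, which at a point are proportional to the elasticities.
Buyer share = εs/(εs + |εd|) = 2.3/(2.3 + 2.4) = 23/47; seller share = |εd|/(εs + |εd|) = 24/47.

Consumer share = 23/47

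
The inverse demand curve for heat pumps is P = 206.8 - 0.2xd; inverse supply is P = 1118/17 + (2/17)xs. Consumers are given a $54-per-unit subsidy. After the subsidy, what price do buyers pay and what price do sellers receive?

Pre-subsidy: 206.8 - 0.2x = 1118/17 + (2/17)x gives x* = 444 and P* = 118.
With the rebate, buyers effectively pay Pb = Ps − 54, where Ps is the price sellers receive.
On the curves, Pb = 206.8 - 0.2x and Ps = 1118/17 + (2/17)x; the wedge Ps − Pb = 54 gives 1118/17 + (2/17)x − (206.8 - 0.2x) = 54, so x' = 614.
Then Pb = 206.8 − 0.2·614 = 84 and Ps = 1118/17 + (2/17)·614 = 138.

Buyers pay $84; sellers receive $138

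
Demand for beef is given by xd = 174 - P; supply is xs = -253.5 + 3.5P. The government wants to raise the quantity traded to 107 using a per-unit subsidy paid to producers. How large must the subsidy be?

Required subsidy s = 36 per unit

At x = 107, invert demand for the buyer price: Pb = (174 − 107)/1 = 67; invert supply for the seller price: Ps = (107 − (-253.5))/3.5 = 103.
The subsidy must fill the gap: s = Ps − Pb = 103 − 67 = 36.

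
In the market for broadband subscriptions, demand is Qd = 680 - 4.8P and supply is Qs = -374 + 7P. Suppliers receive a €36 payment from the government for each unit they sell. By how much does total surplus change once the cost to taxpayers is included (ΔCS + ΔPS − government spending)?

Net change in total surplus = -108864/59

Pre-subsidy: 680 - 4.8P = -374 + 7P gives P* = 5270/59, Q* = 14824/59.
With the subsidy, sellers receive Ps = Pb + 36 for each unit, where Pb is the price buyers pay.
Supply in terms of Pb becomes Qs = -374 + 7(Pb + 36) = -122 + 7Pb. Setting this equal to demand: 680 - 4.8Pb = -122 + 7Pb, so Pb = 4010/59.
Sellers receive Ps = 4010/59 + 36 = 6134/59; Q' = 680 − 4.8·(4010/59) = 20872/59.
ΔCS = ½(14824/59 + 20872/59)(5270/59 − 4010/59) = 22488480/3481; ΔPS = ½(14824/59 + 20872/59)(6134/59 − 5270/59) = 15420672/3481.
Government spending = 36 × 20872/59 = 751392/59.
Net change = 22488480/3481 + 15420672/3481 − 751392/59 = -108864/59. The loss equals the DWL triangle ½·36·6048/59.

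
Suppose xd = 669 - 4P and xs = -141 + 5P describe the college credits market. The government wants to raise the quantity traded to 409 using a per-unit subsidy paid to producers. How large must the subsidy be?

At x = 409, invert demand for the buyer price: Pb = (669 − 409)/4 = 65; invert supply for the seller price: Ps = (409 − (-141))/5 = 110.
The subsidy must fill the gap: s = Ps − Pb = 110 − 65 = 45.

Required subsidy s = 45 per unit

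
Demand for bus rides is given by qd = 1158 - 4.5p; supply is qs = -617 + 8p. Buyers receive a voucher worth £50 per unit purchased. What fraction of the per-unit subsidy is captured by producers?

Pre-subsidy: 1158 - 4.5p = -617 + 8p gives p* = 142, q* = 519.
With the rebate, buyers effectively pay pb = ps − 50, where ps is the price sellers receive.
Demand in terms of ps becomes qd = 1158 − 4.5(ps − 50) = 1383 - 4.5ps. Setting this equal to supply: 1383 - 4.5ps = -617 + 8ps, so ps = 160.
Buyers pay pb = 160 − 50 = 110; q' = -617 + 8·160 = 663.
Buyers' price falls by p* − pb = 142 − 110 = 32; sellers' price rises by ps − p* = 160 − 142 = 18.
So producers capture 18/50 = 0.36 of each unit of subsidy.

Producer share = 0.36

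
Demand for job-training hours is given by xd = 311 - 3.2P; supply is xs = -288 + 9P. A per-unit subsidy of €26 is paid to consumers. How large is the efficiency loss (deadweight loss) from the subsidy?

Pre-subsidy: 311 - 3.2P = -288 + 9P gives P* = 2995/61, x* = 9387/61.
With the rebate, buyers effectively pay Pb = Ps − 26, where Ps is the price sellers receive.
Demand in terms of Ps becomes xd = 311 − 3.2(Ps − 26) = 394.2 - 3.2Ps. Setting this equal to supply: 394.2 - 3.2Ps = -288 + 9Ps, so Ps = 3411/61.
Buyers pay Pb = 3411/61 − 26 = 1825/61; x' = -288 + 9·(3411/61) = 13131/61.
The subsidy expands output by 13131/61 − 9387/61 = 3744/61 past the efficient level; on those units the gap between marginal cost and willingness to pay runs from 0 up to 26.
DWL = ½ × 26 × 3744/61 = 48672/61.

Deadweight loss = 48672/61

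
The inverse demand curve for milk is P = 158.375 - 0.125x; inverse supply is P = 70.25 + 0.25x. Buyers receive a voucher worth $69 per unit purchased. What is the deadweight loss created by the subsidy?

Deadweight loss = $6348

Pre-subsidy: 158.375 - 0.125x = 70.25 + 0.25x gives x* = 235 and P* = 129.
With the rebate, buyers effectively pay Pb = Ps − 69, where Ps is the price sellers receive.
On the curves, Pb = 158.375 - 0.125x and Ps = 70.25 + 0.25x; the wedge Ps − Pb = 69 gives 70.25 + 0.25x − (158.375 - 0.125x) = 69, so x' = 419.
Then Pb = 158.375 − 0.125·419 = 106 and Ps = 70.25 + 0.25·419 = 175.
The subsidy expands output by 419 − 235 = 184 past the efficient level; on those units the gap between marginal cost and willingness to pay runs from 0 up to 69.
DWL = ½ × 69 × 184 = 6348.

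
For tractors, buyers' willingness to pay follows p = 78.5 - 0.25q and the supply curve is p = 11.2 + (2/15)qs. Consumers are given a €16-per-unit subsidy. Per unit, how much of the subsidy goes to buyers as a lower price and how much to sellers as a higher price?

Pre-subsidy: 78.5 - 0.25q = 11.2 + (2/15)q gives q* = 4038/23 and p* = 796/23.
With the rebate, buyers effectively pay pb = ps − 16, where ps is the price sellers receive.
On the curves, pb = 78.5 - 0.25q and ps = 11.2 + (2/15)q; the wedge ps − pb = 16 gives 11.2 + (2/15)q − (78.5 - 0.25q) = 16, so q' = 4998/23.
Then pb = 78.5 − 0.25·(4998/23) = 556/23 and ps = 11.2 + (2/15)·(4998/23) = 924/23.
Buyers' price falls by p* − pb = 796/23 − 556/23 = 240/23; sellers' price rises by ps − p* = 924/23 − 796/23 = 128/23.

Buyers gain 240/23 per unit; sellers gain 128/23 per unit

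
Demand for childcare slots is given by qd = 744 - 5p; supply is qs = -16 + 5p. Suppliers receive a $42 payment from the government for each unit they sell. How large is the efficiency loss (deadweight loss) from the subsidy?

Pre-subsidy: 744 - 5p = -16 + 5p gives p* = 76, q* = 364.
With the subsidy, sellers receive ps = pb + 42 for each unit, where pb is the price buyers pay.
Supply in terms of pb becomes qs = -16 + 5(pb + 42) = 194 + 5pb. Setting this equal to demand: 744 - 5pb = 194 + 5pb, so pb = 55.
Sellers receive ps = 55 + 42 = 97; q' = 744 − 5·55 = 469.
The subsidy expands output by 469 − 364 = 105 past the efficient level; on those units the gap between marginal cost and willingness to pay runs from 0 up to 42.
DWL = ½ × 42 × 105 = 2205.

Deadweight loss = $2205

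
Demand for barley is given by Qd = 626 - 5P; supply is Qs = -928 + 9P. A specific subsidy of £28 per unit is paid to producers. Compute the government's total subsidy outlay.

Pre-subsidy: 626 - 5P = -928 + 9P gives P* = 111, Q* = 71.
With the subsidy, sellers receive Ps = Pb + 28 for each unit, where Pb is the price buyers pay.
Supply in terms of Pb becomes Qs = -928 + 9(Pb + 28) = -676 + 9Pb. Setting this equal to demand: 626 - 5Pb = -676 + 9Pb, so Pb = 93.
Sellers receive Ps = 93 + 28 = 121; Q' = 626 − 5·93 = 161.
Government outlay = subsidy × quantity = 28 × 161 = 4508.

Government cost = £4508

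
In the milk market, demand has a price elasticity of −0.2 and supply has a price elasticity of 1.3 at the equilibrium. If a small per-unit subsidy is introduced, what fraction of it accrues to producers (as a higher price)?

Producer share = 2/15

For a small subsidy around the equilibrium, the benefit split depends on the relative slopes, which at a point are proportional to the elasticities.
Buyer share = εs/(εs + |εd|) = 1.3/(1.3 + 0.2) = 13/15; seller share = |εd|/(εs + |εd|) = 2/15.
So producers capture 2/15 of the subsidy.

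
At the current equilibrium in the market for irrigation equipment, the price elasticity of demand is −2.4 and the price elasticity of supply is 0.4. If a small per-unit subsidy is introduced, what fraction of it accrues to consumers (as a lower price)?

Consumer share = 1/7

For a small subsidy around the equilibrium, the benefit split depends on the relative slopes, which at a point are proportional to the elasticities.
Buyer share = εs/(εs + |εd|) = 0.4/(0.4 + 2.4) = 1/7; seller share = |εd|/(εs + |εd|) = 6/7.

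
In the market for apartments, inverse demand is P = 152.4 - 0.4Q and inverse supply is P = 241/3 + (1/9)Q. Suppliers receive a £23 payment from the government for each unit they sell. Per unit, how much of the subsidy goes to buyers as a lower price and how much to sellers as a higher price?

Pre-subsidy: 152.4 - 0.4Q = 241/3 + (1/9)Q gives Q* = 141 and P* = 96.
With the subsidy, sellers receive Ps = Pb + 23 for each unit, where Pb is the price buyers pay.
On the curves, Pb = 152.4 - 0.4Q and Ps = 241/3 + (1/9)Q; the wedge Ps − Pb = 23 gives 241/3 + (1/9)Q − (152.4 - 0.4Q) = 23, so Q' = 186.
Then Pb = 152.4 − 0.4·186 = 78 and Ps = 241/3 + (1/9)·186 = 101.
Buyers' price falls by P* − Pb = 96 − 78 = 18; sellers' price rises by Ps − P* = 101 − 96 = 5.

Buyers gain £18 per unit; sellers gain £5 per unit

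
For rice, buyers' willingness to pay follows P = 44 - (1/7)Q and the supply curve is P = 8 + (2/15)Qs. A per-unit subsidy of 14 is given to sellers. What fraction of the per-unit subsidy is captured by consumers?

Pre-subsidy: 44 - (1/7)Q = 8 + (2/15)Q gives Q* = 3780/29 and P* = 736/29.
With the subsidy, sellers receive Ps = Pb + 14 for each unit, where Pb is the price buyers pay.
On the curves, Pb = 44 - (1/7)Q and Ps = 8 + (2/15)Q; the wedge Ps − Pb = 14 gives 8 + (2/15)Q − (44 - (1/7)Q) = 14, so Q' = 5250/29.
Then Pb = 44 − (1/7)·(5250/29) = 526/29 and Ps = 8 + (2/15)·(5250/29) = 932/29.
Buyers' price falls by P* − Pb = 736/29 − 526/29 = 210/29; sellers' price rises by Ps − P* = 932/29 − 736/29 = 196/29.
So consumers capture (210/29)/14 = 15/29 of each unit of subsidy.

Consumer share = 15/29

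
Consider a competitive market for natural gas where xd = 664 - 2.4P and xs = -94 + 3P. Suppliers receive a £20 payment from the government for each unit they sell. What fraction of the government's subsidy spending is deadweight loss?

Pre-subsidy: 664 - 2.4P = -94 + 3P gives P* = 3790/27, x* = 2944/9.
With the subsidy, sellers receive Ps = Pb + 20 for each unit, where Pb is the price buyers pay.
Supply in terms of Pb becomes xs = -94 + 3(Pb + 20) = -34 + 3Pb. Setting this equal to demand: 664 - 2.4Pb = -34 + 3Pb, so Pb = 3490/27.
Sellers receive Ps = 3490/27 + 20 = 4030/27; x' = 664 − 2.4·(3490/27) = 3184/9.
ΔCS = ½(2944/9 + 3184/9)(3790/27 − 3490/27) = 306400/81; ΔPS = ½(2944/9 + 3184/9)(4030/27 − 3790/27) = 245120/81.
Government spending = 20 × 3184/9 = 63680/9.
DWL = ½ × 20 × (3184/9 − 2944/9) = 800/3; fraction = (800/3) / (63680/9) = 15/398.

DWL / government spending = 15/398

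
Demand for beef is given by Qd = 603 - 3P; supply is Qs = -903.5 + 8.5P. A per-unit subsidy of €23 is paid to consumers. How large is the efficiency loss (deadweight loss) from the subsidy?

Pre-subsidy: 603 - 3P = -903.5 + 8.5P gives P* = 131, Q* = 210.
With the rebate, buyers effectively pay Pb = Ps − 23, where Ps is the price sellers receive.
Demand in terms of Ps becomes Qd = 603 − 3(Ps − 23) = 672 - 3Ps. Setting this equal to supply: 672 - 3Ps = -903.5 + 8.5Ps, so Ps = 137.
Buyers pay Pb = 137 − 23 = 114; Q' = -903.5 + 8.5·137 = 261.
The subsidy expands output by 261 − 210 = 51 past the efficient level; on those units the gap between marginal cost and willingness to pay runs from 0 up to 23.
DWL = ½ × 23 × 51 = 586.5.

Deadweight loss = €586.5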